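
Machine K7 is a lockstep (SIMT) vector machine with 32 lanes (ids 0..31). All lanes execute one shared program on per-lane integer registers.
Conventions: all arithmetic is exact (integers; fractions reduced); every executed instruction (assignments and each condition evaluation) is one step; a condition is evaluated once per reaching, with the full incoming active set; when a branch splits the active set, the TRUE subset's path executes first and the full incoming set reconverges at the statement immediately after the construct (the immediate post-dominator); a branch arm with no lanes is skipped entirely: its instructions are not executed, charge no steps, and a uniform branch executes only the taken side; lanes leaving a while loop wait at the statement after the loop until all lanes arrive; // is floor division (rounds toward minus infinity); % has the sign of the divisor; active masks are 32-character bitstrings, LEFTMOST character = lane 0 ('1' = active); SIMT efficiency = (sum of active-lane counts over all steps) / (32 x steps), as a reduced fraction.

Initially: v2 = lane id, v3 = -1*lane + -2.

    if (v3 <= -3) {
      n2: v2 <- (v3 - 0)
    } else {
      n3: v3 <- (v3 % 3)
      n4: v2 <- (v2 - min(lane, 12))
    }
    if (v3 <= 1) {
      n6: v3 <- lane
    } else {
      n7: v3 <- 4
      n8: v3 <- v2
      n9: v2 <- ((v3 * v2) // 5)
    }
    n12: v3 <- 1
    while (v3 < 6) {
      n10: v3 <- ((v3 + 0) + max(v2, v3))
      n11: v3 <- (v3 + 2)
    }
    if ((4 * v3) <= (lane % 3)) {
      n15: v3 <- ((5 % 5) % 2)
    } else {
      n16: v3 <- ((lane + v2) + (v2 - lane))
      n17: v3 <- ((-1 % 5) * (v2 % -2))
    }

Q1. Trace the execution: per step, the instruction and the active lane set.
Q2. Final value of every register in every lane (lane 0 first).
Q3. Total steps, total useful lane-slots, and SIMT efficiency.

step 0: eval (v3 <= -3)              11111111111111111111111111111111
step 1: v2 <- (v3 - 0)               01111111111111111111111111111111
step 2: v3 <- (v3 % 3)               10000000000000000000000000000000
step 3: v2 <- (v2 - min(lane, 12))   10000000000000000000000000000000
step 4: eval (v3 <= 1)               11111111111111111111111111111111
step 5: v3 <- lane                   11111111111111111111111111111111
step 6: v3 <- 1                      11111111111111111111111111111111
step 7: eval (v3 < 6)                11111111111111111111111111111111
step 8: v3 <- ((v3 + 0) + max(v2, v3)) 11111111111111111111111111111111
step 9: v3 <- (v3 + 2)               11111111111111111111111111111111
step 10: eval (v3 < 6)                11111111111111111111111111111111
step 11: v3 <- ((v3 + 0) + max(v2, v3)) 11111111111111111111111111111111
step 12: v3 <- (v3 + 2)               11111111111111111111111111111111
step 13: eval (v3 < 6)                11111111111111111111111111111111
step 14: eval ((4 * v3) <= (lane % 3)) 11111111111111111111111111111111
step 15: v3 <- ((lane + v2) + (v2 - lane)) 11111111111111111111111111111111
step 16: v3 <- ((-1 % 5) * (v2 % -2)) 11111111111111111111111111111111

Answer: 17 steps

v2: 0,-3,-4,-5,-6,-7,-8,-9,-10,-11,-12,-13,-14,-15,-16,-17,-18,-19,-20,-21,-22,-23,-24,-25,-26,-27,-28,-29,-30,-31,-32,-33
v3: 0,-4,0,-4,0,-4,0,-4,0,-4,0,-4,0,-4,0,-4,0,-4,0,-4,0,-4,0,-4,0,-4,0,-4,0,-4,0,-4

steps = 17; useful = 481; efficiency = 481/544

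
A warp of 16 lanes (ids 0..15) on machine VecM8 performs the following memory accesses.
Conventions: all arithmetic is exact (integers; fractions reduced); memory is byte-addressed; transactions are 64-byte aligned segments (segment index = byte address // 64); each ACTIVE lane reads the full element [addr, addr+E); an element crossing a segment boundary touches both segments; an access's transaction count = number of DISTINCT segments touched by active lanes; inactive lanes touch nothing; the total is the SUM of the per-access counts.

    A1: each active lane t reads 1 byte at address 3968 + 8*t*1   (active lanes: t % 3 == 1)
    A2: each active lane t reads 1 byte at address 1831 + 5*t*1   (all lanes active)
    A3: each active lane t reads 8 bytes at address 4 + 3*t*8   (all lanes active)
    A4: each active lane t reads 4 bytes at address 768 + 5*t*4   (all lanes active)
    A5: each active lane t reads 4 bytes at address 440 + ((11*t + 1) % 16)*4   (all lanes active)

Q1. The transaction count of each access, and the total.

A1: 2 transactions
A2: 2 transactions
A3: 6 transactions
A4: 5 transactions
A5: 2 transactions

Answer: 2,2,6,5,2; total 17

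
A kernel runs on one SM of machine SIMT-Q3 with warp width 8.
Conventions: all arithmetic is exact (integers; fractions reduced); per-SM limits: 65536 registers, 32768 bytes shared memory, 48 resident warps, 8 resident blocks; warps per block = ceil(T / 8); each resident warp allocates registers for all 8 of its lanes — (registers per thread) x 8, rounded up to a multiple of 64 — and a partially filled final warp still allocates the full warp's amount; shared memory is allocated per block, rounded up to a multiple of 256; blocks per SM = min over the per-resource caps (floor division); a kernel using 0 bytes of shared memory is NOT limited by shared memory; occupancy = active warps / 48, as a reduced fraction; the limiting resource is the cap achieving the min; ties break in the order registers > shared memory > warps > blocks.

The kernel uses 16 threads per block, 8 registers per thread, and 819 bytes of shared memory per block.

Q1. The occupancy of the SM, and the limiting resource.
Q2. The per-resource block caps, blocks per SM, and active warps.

Answer: occupancy 1/3, limited by blocks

registers: 512 blocks
shared memory: 32 blocks
warps: 24 blocks
blocks: 8 blocks

Answer: 8 blocks, 16 active warps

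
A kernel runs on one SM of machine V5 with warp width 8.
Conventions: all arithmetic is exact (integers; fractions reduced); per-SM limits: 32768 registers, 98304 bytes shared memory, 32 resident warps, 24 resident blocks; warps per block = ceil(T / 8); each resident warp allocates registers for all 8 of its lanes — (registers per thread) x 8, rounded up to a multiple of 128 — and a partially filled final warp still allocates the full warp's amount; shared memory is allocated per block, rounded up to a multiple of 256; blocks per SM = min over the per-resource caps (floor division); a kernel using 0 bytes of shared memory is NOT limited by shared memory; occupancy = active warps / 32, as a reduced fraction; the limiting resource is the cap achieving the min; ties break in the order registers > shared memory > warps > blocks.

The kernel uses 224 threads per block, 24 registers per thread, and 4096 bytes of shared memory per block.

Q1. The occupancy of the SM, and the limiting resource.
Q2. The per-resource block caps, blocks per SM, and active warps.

Answer: occupancy 7/8, limited by warps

registers: 4 blocks
shared memory: 24 blocks
warps: 1 block
blocks: 24 blocks

Answer: 1 block, 28 active warps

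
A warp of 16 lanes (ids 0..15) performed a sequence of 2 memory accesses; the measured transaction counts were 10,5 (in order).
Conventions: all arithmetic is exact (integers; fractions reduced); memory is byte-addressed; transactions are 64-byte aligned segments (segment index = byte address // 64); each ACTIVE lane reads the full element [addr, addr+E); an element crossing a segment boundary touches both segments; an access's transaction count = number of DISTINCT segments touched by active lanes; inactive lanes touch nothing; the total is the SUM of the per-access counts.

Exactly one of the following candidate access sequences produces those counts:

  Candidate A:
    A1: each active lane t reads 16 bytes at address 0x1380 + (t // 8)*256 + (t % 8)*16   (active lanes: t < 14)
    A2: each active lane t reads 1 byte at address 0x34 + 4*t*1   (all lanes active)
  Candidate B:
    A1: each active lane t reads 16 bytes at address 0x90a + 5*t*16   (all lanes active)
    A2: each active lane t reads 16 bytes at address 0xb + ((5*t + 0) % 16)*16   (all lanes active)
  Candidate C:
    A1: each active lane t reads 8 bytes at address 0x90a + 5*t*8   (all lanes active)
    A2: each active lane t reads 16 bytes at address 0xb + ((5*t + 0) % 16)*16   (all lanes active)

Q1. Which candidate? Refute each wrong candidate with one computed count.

A: A1 gives 4 transactions, not 10
B: A1 gives 20 transactions, not 10
C: all counts match (10,5)

Answer: C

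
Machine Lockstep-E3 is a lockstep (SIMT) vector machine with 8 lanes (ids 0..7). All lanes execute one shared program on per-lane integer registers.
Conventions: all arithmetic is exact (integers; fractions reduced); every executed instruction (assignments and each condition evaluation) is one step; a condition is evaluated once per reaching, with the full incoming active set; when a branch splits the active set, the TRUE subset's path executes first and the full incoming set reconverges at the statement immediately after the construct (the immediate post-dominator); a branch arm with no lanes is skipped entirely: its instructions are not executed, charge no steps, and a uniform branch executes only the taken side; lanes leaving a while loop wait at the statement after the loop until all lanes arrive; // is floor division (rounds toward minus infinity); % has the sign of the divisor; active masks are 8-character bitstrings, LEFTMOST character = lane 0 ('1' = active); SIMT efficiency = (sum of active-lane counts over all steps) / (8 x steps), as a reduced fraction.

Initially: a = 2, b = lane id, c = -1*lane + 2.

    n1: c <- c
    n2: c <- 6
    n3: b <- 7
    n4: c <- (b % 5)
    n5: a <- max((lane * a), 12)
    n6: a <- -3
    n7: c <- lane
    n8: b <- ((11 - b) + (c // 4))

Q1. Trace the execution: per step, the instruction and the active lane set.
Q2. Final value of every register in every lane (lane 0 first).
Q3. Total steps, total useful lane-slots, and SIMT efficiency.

step 0: c <- c                       11111111
step 1: c <- 6                       11111111
step 2: b <- 7                       11111111
step 3: c <- (b % 5)                 11111111
step 4: a <- max((lane * a), 12)     11111111
step 5: a <- -3                      11111111
step 6: c <- lane                    11111111
step 7: b <- ((11 - b) + (c // 4))   11111111

Answer: 8 steps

a: -3,-3,-3,-3,-3,-3,-3,-3
b: 4,4,4,4,5,5,5,5
c: 0,1,2,3,4,5,6,7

steps = 8; useful = 64; efficiency = 64/64 = 1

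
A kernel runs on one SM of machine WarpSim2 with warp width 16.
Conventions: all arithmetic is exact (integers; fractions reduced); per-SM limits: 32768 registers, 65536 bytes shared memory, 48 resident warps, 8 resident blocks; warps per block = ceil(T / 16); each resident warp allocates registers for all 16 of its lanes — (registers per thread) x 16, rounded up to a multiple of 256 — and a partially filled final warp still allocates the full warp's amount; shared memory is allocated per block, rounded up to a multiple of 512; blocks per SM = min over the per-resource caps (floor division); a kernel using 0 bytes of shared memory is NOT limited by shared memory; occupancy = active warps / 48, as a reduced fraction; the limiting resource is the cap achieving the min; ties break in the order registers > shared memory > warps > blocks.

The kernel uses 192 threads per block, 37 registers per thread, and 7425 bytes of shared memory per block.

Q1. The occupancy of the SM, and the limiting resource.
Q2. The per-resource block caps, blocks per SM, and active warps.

Answer: occupancy 3/4, limited by registers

registers: 3 blocks
shared memory: 8 blocks
warps: 4 blocks
blocks: 8 blocks

Answer: 3 blocks, 36 active warps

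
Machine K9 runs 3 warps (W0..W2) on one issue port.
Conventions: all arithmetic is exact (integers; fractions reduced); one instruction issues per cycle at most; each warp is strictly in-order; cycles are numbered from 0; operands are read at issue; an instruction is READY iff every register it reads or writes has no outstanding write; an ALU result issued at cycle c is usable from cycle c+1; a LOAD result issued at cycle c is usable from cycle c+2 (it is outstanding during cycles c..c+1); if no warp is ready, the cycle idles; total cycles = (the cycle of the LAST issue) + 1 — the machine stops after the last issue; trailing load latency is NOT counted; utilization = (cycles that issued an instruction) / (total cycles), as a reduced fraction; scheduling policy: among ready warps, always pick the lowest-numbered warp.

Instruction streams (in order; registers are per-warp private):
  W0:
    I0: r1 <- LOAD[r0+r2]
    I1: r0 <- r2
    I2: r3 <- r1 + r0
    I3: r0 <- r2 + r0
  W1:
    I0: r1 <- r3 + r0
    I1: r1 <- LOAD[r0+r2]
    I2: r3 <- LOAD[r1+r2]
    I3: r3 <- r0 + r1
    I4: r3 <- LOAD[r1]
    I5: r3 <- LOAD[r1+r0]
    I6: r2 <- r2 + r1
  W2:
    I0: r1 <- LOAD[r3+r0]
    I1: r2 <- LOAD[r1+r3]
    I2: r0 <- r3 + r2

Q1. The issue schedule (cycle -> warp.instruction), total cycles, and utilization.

cycle 0: W0.I0
cycle 1: W0.I1
cycle 2: W0.I2
cycle 3: W0.I3
cycle 4: W1.I0
cycle 5: W1.I1
cycle 6: W2.I0
cycle 7: W1.I2
cycle 8: W2.I1
cycle 9: W1.I3
cycle 10: W1.I4
cycle 11: W2.I2
cycle 12: W1.I5
cycle 13: W1.I6

Answer: 14 cycles, utilization 1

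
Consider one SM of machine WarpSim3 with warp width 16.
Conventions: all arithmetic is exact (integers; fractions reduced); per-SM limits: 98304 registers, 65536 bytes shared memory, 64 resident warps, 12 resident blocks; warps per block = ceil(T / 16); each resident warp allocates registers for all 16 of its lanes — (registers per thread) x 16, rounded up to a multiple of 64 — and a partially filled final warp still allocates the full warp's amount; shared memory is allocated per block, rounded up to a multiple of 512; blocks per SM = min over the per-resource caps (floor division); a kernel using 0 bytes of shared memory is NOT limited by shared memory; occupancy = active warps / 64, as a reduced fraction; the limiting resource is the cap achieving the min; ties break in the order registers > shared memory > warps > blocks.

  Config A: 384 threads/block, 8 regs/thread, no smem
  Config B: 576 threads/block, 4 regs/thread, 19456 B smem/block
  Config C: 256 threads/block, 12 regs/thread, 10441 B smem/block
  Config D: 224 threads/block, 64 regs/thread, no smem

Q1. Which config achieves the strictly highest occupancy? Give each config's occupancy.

occupancies: A 3/4, B 9/16, C 1, D 7/8

Answer: C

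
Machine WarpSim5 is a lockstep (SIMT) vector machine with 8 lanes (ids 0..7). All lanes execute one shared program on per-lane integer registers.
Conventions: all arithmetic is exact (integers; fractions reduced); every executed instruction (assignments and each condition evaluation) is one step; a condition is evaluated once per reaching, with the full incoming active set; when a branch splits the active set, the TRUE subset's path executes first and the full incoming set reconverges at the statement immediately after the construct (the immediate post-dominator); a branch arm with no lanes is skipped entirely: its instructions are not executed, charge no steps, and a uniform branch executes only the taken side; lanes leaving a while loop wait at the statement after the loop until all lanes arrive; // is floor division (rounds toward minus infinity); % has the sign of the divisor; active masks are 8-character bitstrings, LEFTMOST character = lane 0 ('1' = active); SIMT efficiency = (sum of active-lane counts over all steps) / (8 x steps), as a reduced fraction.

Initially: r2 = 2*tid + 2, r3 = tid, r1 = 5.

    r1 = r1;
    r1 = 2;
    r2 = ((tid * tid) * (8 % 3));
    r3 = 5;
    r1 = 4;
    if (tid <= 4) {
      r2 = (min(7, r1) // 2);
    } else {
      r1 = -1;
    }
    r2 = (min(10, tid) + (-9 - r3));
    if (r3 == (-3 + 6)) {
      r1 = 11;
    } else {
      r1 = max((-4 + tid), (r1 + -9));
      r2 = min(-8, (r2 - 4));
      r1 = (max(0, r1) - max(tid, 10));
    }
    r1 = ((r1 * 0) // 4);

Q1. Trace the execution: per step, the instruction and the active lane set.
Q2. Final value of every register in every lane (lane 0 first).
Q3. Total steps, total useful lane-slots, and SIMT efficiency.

step 0: r1 <- r1                     11111111
step 1: r1 <- 2                      11111111
step 2: r2 <- ((tid * tid) * (8 % 3)) 11111111
step 3: r3 <- 5                      11111111
step 4: r1 <- 4                      11111111
step 5: eval (tid <= 4)              11111111
step 6: r2 <- (min(7, r1) // 2)      11111000
step 7: r1 <- -1                     00000111
step 8: r2 <- (min(10, tid) + (-9 - r3)) 11111111
step 9: eval (r3 == (-3 + 6))        11111111
step 10: r1 <- max((-4 + tid), (r1 + -9)) 11111111
step 11: r2 <- min(-8, (r2 - 4))      11111111
step 12: r1 <- (max(0, r1) - max(tid, 10)) 11111111
step 13: r1 <- ((r1 * 0) // 4)        11111111

Answer: 14 steps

r2: -18,-17,-16,-15,-14,-13,-12,-11
r3: 5,5,5,5,5,5,5,5
r1: 0,0,0,0,0,0,0,0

steps = 14; useful = 104; efficiency = 104/112 = 13/14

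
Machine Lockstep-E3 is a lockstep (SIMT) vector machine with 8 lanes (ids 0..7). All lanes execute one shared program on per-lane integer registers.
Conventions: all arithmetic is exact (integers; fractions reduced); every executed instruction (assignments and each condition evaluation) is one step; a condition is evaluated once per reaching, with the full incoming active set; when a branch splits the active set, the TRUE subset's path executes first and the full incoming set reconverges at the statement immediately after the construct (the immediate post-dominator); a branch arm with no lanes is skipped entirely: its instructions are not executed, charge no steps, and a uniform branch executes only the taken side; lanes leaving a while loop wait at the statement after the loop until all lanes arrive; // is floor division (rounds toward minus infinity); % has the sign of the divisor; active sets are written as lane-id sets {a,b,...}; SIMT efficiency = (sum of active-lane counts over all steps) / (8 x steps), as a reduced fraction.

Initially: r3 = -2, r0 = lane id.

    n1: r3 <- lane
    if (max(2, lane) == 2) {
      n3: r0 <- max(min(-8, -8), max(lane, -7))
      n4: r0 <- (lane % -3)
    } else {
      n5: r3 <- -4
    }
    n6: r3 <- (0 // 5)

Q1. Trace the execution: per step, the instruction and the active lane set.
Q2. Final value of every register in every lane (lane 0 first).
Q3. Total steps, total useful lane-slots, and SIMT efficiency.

step 0: r3 <- lane                   {0,1,2,3,4,5,6,7}
step 1: eval (max(2, lane) == 2)     {0,1,2,3,4,5,6,7}
step 2: r0 <- max(min(-8, -8), max(lane, -7)) {0,1,2}
step 3: r0 <- (lane % -3)            {0,1,2}
step 4: r3 <- -4                     {3,4,5,6,7}
step 5: r3 <- (0 // 5)               {0,1,2,3,4,5,6,7}

Answer: 6 steps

r3: 0,0,0,0,0,0,0,0
r0: 0,-2,-1,3,4,5,6,7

steps = 6; useful = 35; efficiency = 35/48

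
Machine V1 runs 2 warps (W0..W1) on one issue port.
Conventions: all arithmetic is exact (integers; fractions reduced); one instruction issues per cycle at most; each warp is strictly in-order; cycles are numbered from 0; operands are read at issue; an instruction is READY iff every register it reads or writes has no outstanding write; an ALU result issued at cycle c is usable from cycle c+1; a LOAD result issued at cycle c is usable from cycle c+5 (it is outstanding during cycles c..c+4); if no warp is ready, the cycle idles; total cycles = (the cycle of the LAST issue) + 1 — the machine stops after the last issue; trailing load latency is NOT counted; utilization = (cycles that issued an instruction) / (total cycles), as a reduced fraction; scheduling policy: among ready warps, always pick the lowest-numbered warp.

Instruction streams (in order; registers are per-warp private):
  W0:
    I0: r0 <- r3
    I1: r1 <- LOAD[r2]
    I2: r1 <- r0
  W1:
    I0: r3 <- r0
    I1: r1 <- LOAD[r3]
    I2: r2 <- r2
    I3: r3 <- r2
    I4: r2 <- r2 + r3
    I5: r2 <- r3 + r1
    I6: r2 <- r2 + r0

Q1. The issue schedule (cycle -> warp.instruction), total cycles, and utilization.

cycle 0: W0.I0
cycle 1: W0.I1
cycle 2: W1.I0
cycle 3: W1.I1
cycle 4: W1.I2
cycle 5: W1.I3
cycle 6: W0.I2
cycle 7: W1.I4
cycle 8: W1.I5
cycle 9: W1.I6

Answer: 10 cycles, utilization 1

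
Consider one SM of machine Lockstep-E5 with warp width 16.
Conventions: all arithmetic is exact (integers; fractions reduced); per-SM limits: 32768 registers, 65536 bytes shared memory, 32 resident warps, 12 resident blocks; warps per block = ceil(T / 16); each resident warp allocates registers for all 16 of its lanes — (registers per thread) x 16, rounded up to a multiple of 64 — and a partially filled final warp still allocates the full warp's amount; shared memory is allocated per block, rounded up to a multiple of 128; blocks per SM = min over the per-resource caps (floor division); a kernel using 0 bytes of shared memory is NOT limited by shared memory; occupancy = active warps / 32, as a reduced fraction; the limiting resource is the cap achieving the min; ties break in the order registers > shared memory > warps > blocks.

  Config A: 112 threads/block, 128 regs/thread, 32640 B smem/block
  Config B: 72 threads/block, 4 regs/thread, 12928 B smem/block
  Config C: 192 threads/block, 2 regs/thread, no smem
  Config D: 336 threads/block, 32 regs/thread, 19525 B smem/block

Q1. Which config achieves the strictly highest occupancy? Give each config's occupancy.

occupancies: A 7/16, B 25/32, C 3/4, D 21/32

Answer: B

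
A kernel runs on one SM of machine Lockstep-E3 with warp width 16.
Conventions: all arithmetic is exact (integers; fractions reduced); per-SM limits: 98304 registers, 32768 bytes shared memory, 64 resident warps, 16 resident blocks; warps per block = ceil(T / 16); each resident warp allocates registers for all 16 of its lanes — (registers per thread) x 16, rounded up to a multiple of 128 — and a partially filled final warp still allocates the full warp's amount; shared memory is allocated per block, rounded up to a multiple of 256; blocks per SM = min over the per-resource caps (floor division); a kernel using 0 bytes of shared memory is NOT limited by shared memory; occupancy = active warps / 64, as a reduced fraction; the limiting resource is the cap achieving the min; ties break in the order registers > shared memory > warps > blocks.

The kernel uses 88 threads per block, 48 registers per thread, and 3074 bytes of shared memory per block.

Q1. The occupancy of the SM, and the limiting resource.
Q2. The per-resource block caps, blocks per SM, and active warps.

Answer: occupancy 27/32, limited by shared memory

registers: 21 blocks
shared memory: 9 blocks
warps: 10 blocks
blocks: 16 blocks

Answer: 9 blocks, 54 active warps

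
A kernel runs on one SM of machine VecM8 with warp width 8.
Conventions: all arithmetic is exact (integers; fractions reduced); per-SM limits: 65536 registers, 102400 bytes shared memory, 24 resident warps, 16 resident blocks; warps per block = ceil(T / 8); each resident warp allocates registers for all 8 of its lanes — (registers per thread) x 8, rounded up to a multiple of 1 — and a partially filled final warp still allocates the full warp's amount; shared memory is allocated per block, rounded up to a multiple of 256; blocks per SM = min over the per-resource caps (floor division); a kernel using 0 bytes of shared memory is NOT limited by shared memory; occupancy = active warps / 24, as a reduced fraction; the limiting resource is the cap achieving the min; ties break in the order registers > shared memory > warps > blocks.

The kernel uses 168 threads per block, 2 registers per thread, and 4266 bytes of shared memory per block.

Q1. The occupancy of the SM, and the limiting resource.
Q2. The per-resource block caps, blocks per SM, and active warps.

Answer: occupancy 7/8, limited by warps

registers: 195 blocks
shared memory: 23 blocks
warps: 1 block
blocks: 16 blocks

Answer: 1 block, 21 active warps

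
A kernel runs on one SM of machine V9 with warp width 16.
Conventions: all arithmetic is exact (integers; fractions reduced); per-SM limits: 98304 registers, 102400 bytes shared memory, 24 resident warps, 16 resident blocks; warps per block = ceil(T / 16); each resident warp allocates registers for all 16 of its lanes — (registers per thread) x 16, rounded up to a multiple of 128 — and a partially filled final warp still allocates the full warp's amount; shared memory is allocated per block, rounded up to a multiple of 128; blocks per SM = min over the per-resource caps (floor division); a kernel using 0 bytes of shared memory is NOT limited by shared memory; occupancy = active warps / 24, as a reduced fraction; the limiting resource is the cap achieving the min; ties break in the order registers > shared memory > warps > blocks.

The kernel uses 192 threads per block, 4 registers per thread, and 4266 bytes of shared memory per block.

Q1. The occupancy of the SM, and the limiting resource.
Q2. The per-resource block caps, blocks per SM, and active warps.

Answer: occupancy 1, limited by warps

registers: 64 blocks
shared memory: 23 blocks
warps: 2 blocks
blocks: 16 blocks

Answer: 2 blocks, 24 active warps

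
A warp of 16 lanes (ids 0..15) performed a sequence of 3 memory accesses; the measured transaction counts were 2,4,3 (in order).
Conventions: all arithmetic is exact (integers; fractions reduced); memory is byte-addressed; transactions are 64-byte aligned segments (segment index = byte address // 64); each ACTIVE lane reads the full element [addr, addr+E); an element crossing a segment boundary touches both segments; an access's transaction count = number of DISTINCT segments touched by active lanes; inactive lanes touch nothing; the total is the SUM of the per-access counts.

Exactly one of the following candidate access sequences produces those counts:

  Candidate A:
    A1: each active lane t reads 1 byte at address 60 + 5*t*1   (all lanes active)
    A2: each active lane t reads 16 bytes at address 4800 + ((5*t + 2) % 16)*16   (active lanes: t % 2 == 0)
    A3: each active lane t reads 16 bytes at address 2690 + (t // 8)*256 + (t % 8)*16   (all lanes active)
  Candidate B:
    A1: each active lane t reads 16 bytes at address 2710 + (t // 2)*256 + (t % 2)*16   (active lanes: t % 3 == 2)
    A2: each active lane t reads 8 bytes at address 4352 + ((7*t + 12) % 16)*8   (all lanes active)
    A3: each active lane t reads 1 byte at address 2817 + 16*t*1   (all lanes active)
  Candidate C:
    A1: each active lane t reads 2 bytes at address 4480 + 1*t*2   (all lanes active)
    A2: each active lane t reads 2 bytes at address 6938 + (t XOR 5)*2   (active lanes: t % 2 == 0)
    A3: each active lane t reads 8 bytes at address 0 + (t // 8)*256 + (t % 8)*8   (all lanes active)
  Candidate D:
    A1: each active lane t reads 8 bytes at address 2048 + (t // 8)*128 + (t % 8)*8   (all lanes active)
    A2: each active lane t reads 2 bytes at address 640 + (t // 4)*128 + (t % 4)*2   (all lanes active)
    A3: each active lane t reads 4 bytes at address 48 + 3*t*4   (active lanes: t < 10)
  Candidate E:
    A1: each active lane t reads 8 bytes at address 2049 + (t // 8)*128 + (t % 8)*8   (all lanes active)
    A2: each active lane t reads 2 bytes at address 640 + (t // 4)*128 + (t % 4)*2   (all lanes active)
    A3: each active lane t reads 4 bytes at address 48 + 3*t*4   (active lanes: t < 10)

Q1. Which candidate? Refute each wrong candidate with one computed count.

A: A1 gives 3 transactions, not 2
B: A1 gives 5 transactions, not 2
C: A1 gives 1 transaction, not 2
E: A1 gives 4 transactions, not 2
D: all counts match (2,4,3)

Answer: D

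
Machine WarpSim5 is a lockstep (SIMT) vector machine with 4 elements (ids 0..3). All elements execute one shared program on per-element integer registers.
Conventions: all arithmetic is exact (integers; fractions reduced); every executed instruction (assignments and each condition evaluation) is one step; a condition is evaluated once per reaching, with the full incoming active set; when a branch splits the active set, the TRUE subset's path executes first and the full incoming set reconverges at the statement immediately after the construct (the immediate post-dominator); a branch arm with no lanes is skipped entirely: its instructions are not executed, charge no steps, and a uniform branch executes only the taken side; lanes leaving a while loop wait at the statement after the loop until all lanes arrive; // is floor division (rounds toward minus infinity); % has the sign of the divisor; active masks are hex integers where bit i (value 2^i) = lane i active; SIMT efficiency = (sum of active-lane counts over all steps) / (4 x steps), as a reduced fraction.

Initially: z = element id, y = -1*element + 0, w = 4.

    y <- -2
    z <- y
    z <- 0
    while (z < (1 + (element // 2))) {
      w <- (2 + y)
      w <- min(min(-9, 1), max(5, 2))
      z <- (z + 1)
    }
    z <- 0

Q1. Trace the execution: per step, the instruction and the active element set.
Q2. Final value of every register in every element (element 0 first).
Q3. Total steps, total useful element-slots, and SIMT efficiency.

step 0: y <- -2                      0xf
step 1: z <- y                       0xf
step 2: z <- 0                       0xf
step 3: eval (z < (1 + (element // 2))) 0xf
step 4: w <- (2 + y)                 0xf
step 5: w <- min(min(-9, 1), max(5, 2)) 0xf
step 6: z <- (z + 1)                 0xf
step 7: eval (z < (1 + (element // 2))) 0xf
step 8: w <- (2 + y)                 0xc
step 9: w <- min(min(-9, 1), max(5, 2)) 0xc
step 10: z <- (z + 1)                 0xc
step 11: eval (z < (1 + (element // 2))) 0xc
step 12: z <- 0                       0xf

Answer: 13 steps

z: 0,0,0,0
y: -2,-2,-2,-2
w: -9,-9,-9,-9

steps = 13; useful = 44; efficiency = 44/52 = 11/13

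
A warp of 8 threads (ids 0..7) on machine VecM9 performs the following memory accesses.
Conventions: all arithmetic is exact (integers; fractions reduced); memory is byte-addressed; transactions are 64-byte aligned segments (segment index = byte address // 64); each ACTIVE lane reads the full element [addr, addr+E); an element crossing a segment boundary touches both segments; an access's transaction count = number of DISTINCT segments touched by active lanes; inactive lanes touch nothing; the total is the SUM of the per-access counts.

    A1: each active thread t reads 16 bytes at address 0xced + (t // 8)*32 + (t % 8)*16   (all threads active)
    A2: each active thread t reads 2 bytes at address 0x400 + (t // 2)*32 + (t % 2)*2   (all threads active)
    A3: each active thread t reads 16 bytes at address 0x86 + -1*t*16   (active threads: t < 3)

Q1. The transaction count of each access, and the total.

A1: 3 transactions
A2: 2 transactions
A3: 2 transactions

Answer: 3,2,2; total 7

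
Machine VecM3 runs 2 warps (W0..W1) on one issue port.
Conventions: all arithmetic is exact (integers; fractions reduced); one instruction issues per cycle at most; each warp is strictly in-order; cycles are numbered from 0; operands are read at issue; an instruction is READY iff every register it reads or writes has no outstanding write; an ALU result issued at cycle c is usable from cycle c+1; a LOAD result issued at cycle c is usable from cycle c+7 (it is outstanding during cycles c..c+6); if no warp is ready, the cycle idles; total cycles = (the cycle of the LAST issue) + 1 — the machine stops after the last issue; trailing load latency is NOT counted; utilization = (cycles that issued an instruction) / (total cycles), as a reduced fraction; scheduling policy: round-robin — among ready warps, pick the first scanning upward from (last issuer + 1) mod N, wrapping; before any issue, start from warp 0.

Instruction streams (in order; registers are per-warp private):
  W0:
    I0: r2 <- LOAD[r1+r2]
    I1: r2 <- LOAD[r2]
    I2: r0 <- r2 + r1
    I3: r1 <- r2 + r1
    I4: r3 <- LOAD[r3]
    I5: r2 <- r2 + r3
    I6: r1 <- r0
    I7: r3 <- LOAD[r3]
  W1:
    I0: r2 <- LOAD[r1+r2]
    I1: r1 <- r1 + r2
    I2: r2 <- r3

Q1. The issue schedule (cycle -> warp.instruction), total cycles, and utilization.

cycle 0: W0.I0
cycle 1: W1.I0
cycle 2: idle
cycle 3: idle
cycle 4: idle
cycle 5: idle
cycle 6: idle
cycle 7: W0.I1
cycle 8: W1.I1
cycle 9: W1.I2
cycle 10: idle
cycle 11: idle
cycle 12: idle
cycle 13: idle
cycle 14: W0.I2
cycle 15: W0.I3
cycle 16: W0.I4
cycle 17: idle
cycle 18: idle
cycle 19: idle
cycle 20: idle
cycle 21: idle
cycle 22: idle
cycle 23: W0.I5
cycle 24: W0.I6
cycle 25: W0.I7

Answer: 26 cycles, utilization 11/26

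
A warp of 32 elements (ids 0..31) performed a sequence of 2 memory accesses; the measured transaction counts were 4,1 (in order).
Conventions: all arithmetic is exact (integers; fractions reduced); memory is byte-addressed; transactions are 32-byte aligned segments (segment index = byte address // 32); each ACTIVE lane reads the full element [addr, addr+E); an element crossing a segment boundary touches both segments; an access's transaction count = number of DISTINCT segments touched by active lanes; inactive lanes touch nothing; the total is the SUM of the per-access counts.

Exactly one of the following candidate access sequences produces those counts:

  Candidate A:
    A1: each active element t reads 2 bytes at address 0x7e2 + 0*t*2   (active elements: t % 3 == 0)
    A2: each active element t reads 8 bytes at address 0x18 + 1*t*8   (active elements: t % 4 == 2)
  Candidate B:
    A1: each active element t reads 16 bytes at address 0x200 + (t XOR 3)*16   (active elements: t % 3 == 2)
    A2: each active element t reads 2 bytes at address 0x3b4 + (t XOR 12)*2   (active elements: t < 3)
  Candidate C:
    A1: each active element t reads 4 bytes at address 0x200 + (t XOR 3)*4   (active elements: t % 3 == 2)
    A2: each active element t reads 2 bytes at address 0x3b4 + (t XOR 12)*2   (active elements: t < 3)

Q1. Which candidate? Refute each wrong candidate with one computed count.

A: A1 gives 1 transaction, not 4
B: A1 gives 10 transactions, not 4
C: all counts match (4,1)

Answer: C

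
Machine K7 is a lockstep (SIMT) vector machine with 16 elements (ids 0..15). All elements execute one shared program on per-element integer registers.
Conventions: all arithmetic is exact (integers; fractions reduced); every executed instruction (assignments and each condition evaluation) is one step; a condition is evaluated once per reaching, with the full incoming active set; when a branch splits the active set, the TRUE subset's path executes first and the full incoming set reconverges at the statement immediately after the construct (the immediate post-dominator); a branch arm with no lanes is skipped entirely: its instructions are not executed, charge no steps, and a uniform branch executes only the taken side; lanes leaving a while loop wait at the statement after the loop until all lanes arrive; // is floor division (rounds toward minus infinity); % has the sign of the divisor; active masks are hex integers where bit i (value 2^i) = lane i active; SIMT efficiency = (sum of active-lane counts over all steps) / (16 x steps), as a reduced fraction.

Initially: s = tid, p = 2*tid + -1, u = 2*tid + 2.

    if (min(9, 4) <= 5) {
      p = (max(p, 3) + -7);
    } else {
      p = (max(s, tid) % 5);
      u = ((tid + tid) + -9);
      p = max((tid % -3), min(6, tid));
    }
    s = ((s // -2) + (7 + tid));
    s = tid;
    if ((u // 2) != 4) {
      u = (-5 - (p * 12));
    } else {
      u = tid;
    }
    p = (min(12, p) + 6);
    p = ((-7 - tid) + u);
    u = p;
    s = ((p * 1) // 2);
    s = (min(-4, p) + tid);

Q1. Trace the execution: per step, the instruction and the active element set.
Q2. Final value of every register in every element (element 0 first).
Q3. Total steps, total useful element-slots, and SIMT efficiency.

step 0: eval (min(9, 4) <= 5)        0xffff
step 1: p <- (max(p, 3) + -7)        0xffff
step 2: s <- ((s // -2) + (7 + tid)) 0xffff
step 3: s <- tid                     0xffff
step 4: eval ((u // 2) != 4)         0xffff
step 5: u <- (-5 - (p * 12))         0xfff7
step 6: u <- tid                     0x0008
step 7: p <- (min(12, p) + 6)        0xffff
step 8: p <- ((-7 - tid) + u)        0xffff
step 9: u <- p                       0xffff
step 10: s <- ((p * 1) // 2)          0xffff
step 11: s <- (min(-4, p) + tid)      0xffff

Answer: 12 steps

s: -4,-3,-2,-4,-12,-36,-60,-84,-108,-132,-156,-180,-204,-228,-252,-276
p: 36,35,34,-7,-16,-41,-66,-91,-116,-141,-166,-191,-216,-241,-266,-291
u: 36,35,34,-7,-16,-41,-66,-91,-116,-141,-166,-191,-216,-241,-266,-291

steps = 12; useful = 176; efficiency = 176/192 = 11/12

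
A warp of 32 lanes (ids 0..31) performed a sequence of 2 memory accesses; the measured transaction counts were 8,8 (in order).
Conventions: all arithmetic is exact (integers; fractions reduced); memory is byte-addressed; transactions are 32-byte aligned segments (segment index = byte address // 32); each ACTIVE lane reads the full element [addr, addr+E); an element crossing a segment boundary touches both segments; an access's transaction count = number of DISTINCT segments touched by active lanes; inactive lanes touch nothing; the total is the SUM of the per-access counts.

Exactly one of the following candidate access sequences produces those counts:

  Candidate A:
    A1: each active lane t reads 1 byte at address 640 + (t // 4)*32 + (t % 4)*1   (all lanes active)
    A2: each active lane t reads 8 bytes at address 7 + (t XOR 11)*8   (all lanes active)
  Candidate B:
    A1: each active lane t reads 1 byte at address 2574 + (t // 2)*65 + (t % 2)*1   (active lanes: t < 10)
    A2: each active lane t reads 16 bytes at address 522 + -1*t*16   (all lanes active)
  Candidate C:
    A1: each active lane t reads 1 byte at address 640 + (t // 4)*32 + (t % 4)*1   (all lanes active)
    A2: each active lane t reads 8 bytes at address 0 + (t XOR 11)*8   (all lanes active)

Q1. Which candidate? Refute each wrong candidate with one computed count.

A: A2 gives 9 transactions, not 8
B: A1 gives 5 transactions, not 8
C: all counts match (8,8)

Answer: C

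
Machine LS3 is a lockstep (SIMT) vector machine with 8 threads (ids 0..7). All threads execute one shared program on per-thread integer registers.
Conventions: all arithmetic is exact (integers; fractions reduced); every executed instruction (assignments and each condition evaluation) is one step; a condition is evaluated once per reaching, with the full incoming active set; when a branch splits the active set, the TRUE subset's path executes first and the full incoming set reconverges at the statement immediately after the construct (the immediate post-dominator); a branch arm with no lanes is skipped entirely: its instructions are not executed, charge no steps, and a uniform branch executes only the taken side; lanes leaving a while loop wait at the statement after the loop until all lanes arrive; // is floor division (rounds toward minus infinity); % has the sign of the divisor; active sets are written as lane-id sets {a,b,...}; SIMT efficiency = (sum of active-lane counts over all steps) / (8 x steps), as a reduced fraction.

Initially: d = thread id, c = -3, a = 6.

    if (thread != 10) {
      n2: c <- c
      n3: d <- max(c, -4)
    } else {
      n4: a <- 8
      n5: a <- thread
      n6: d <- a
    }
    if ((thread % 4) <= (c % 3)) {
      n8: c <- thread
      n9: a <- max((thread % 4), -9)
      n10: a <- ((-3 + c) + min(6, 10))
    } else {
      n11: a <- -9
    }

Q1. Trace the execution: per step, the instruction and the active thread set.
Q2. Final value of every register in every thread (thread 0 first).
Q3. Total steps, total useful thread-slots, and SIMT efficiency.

step 0: eval (thread != 10)          {0,1,2,3,4,5,6,7}
step 1: c <- c                       {0,1,2,3,4,5,6,7}
step 2: d <- max(c, -4)              {0,1,2,3,4,5,6,7}
step 3: eval ((thread % 4) <= (c % 3)) {0,1,2,3,4,5,6,7}
step 4: c <- thread                  {0,4}
step 5: a <- max((thread % 4), -9)   {0,4}
step 6: a <- ((-3 + c) + min(6, 10)) {0,4}
step 7: a <- -9                      {1,2,3,5,6,7}

Answer: 8 steps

d: -3,-3,-3,-3,-3,-3,-3,-3
c: 0,-3,-3,-3,4,-3,-3,-3
a: 3,-9,-9,-9,7,-9,-9,-9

steps = 8; useful = 44; efficiency = 44/64 = 11/16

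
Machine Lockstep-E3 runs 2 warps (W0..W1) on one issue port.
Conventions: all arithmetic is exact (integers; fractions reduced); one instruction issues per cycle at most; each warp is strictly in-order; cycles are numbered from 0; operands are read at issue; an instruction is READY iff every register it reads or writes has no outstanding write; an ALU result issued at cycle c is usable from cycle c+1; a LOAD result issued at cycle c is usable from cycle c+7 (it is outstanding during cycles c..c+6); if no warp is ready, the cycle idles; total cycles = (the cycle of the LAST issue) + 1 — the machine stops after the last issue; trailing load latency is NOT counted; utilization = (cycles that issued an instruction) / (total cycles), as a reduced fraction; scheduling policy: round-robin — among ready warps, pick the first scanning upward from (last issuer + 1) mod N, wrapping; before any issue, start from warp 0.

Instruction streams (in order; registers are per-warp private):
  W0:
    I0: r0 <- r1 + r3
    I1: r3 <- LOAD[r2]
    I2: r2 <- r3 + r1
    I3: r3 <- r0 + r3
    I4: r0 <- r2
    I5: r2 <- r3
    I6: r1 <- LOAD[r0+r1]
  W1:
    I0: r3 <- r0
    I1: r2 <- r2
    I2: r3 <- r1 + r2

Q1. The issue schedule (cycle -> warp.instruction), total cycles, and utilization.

cycle 0: W0.I0
cycle 1: W1.I0
cycle 2: W0.I1
cycle 3: W1.I1
cycle 4: W1.I2
cycle 5: idle
cycle 6: idle
cycle 7: idle
cycle 8: idle
cycle 9: W0.I2
cycle 10: W0.I3
cycle 11: W0.I4
cycle 12: W0.I5
cycle 13: W0.I6

Answer: 14 cycles, utilization 5/7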